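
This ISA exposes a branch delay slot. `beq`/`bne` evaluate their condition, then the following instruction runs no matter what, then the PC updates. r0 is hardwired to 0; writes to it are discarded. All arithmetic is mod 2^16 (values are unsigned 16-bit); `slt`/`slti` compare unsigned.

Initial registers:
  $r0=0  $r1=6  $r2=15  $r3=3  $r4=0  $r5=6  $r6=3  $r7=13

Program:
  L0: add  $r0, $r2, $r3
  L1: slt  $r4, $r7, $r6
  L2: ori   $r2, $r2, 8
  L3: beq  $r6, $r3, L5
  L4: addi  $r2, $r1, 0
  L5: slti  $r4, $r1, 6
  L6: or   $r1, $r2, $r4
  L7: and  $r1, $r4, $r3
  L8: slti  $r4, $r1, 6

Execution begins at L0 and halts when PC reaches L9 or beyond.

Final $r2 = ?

[0] add  $r0, $r2, $r3  →  {$r0:0, $r1:6, $r2:15, $r3:3, $r4:0, $r5:6, $r6:3, $r7:13}
[1] slt  $r4, $r7, $r6  →  {$r0:0, $r1:6, $r2:15, $r3:3, $r4:0, $r5:6, $r6:3, $r7:13}
[2] ori   $r2, $r2, 8  →  {$r0:0, $r1:6, $r2:15, $r3:3, $r4:0, $r5:6, $r6:3, $r7:13}
[3] beq  $r6, $r3, L5  →  {$r0:0, $r1:6, $r2:15, $r3:3, $r4:0, $r5:6, $r6:3, $r7:13}  ⟨branch taken⟩
[4] addi  $r2, $r1, 0  →  {$r0:0, $r1:6, $r2:6, $r3:3, $r4:0, $r5:6, $r6:3, $r7:13}
[5] slti  $r4, $r1, 6  →  {$r0:0, $r1:6, $r2:6, $r3:3, $r4:0, $r5:6, $r6:3, $r7:13}
[6] or   $r1, $r2, $r4  →  {$r0:0, $r1:6, $r2:6, $r3:3, $r4:0, $r5:6, $r6:3, $r7:13}
[7] and  $r1, $r4, $r3  →  {$r0:0, $r1:0, $r2:6, $r3:3, $r4:0, $r5:6, $r6:3, $r7:13}
[8] slti  $r4, $r1, 6  →  {$r0:0, $r1:0, $r2:6, $r3:3, $r4:1, $r5:6, $r6:3, $r7:13}

6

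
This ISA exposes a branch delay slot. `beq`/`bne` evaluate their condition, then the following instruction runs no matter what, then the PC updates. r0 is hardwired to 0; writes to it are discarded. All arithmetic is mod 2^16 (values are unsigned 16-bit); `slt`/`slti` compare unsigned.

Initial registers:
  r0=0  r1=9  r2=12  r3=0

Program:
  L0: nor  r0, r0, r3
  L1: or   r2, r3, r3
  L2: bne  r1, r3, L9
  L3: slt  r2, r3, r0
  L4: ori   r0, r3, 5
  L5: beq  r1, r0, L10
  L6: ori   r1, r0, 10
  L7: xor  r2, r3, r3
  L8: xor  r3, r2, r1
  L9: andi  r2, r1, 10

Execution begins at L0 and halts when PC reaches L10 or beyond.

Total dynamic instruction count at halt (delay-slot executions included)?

5

[0] nor  r0, r0, r3  →  {r0:0, r1:9, r2:12, r3:0}
[1] or   r2, r3, r3  →  {r0:0, r1:9, r2:0, r3:0}
[2] bne  r1, r3, L9  →  {r0:0, r1:9, r2:0, r3:0}  ⟨branch taken⟩
[3] slt  r2, r3, r0  →  {r0:0, r1:9, r2:0, r3:0}
[9] andi  r2, r1, 10  →  {r0:0, r1:9, r2:8, r3:0}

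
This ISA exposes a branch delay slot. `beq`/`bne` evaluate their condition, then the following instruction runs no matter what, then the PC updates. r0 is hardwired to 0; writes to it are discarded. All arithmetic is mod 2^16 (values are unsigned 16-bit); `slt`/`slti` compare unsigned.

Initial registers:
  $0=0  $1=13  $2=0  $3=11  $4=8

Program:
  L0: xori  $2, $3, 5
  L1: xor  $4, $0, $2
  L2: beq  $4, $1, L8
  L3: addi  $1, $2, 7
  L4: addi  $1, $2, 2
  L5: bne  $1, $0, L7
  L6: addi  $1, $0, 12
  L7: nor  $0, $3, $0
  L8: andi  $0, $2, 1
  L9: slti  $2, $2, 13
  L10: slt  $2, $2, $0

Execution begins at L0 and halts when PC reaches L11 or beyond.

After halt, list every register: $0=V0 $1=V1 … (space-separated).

#0 xori  $2, $3, 5 ; 0/13/14/11/8
#1 xor  $4, $0, $2 ; 0/13/14/11/14
#2 beq  $4, $1, L8 ; 0/13/14/11/14 ; →fallthru
#3 addi  $1, $2, 7 ; 0/21/14/11/14
#4 addi  $1, $2, 2 ; 0/16/14/11/14
#5 bne  $1, $0, L7 ; 0/16/14/11/14 ; →target
#6 addi  $1, $0, 12 ; 0/12/14/11/14
#7 nor  $0, $3, $0 ; 0/12/14/11/14
#8 andi  $0, $2, 1 ; 0/12/14/11/14
#9 slti  $2, $2, 13 ; 0/12/0/11/14
#10 slt  $2, $2, $0 ; 0/12/0/11/14

$0=0 $1=12 $2=0 $3=11 $4=14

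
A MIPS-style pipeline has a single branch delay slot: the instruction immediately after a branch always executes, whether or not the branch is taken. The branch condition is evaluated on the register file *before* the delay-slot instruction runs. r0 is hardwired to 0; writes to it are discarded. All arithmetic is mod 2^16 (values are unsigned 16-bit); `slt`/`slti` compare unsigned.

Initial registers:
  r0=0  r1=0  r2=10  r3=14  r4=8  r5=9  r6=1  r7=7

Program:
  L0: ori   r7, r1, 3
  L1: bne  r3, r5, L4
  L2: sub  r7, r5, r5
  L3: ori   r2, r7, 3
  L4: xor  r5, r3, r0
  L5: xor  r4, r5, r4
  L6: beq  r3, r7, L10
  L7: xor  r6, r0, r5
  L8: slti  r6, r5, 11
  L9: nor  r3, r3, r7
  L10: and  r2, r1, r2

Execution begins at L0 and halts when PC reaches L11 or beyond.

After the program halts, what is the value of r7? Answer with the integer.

[0] ori   r7, r1, 3  →  {r0:0, r1:0, r2:10, r3:14, r4:8, r5:9, r6:1, r7:3}
[1] bne  r3, r5, L4  →  {r0:0, r1:0, r2:10, r3:14, r4:8, r5:9, r6:1, r7:3}  ⟨branch taken⟩
[2] sub  r7, r5, r5  →  {r0:0, r1:0, r2:10, r3:14, r4:8, r5:9, r6:1, r7:0}
[4] xor  r5, r3, r0  →  {r0:0, r1:0, r2:10, r3:14, r4:8, r5:14, r6:1, r7:0}
[5] xor  r4, r5, r4  →  {r0:0, r1:0, r2:10, r3:14, r4:6, r5:14, r6:1, r7:0}
[6] beq  r3, r7, L10  →  {r0:0, r1:0, r2:10, r3:14, r4:6, r5:14, r6:1, r7:0}  ⟨branch fallthrough⟩
[7] xor  r6, r0, r5  →  {r0:0, r1:0, r2:10, r3:14, r4:6, r5:14, r6:14, r7:0}
[8] slti  r6, r5, 11  →  {r0:0, r1:0, r2:10, r3:14, r4:6, r5:14, r6:0, r7:0}
[9] nor  r3, r3, r7  →  {r0:0, r1:0, r2:10, r3:65521, r4:6, r5:14, r6:0, r7:0}
[10] and  r2, r1, r2  →  {r0:0, r1:0, r2:0, r3:65521, r4:6, r5:14, r6:0, r7:0}

0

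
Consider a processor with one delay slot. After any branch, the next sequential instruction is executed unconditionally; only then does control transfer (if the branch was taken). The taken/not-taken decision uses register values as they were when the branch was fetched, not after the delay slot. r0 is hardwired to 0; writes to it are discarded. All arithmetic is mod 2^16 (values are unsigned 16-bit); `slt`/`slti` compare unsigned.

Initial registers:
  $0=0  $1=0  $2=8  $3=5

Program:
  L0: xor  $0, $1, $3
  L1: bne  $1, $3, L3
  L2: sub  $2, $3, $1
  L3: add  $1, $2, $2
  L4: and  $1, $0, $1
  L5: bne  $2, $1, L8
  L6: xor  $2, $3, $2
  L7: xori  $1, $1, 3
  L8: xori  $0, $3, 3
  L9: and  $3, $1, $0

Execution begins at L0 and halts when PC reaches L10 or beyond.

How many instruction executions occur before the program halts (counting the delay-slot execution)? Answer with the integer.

9

[0] xor  $0, $1, $3  →  {$0:0, $1:0, $2:8, $3:5}
[1] bne  $1, $3, L3  →  {$0:0, $1:0, $2:8, $3:5}  ⟨branch taken⟩
[2] sub  $2, $3, $1  →  {$0:0, $1:0, $2:5, $3:5}
[3] add  $1, $2, $2  →  {$0:0, $1:10, $2:5, $3:5}
[4] and  $1, $0, $1  →  {$0:0, $1:0, $2:5, $3:5}
[5] bne  $2, $1, L8  →  {$0:0, $1:0, $2:5, $3:5}  ⟨branch taken⟩
[6] xor  $2, $3, $2  →  {$0:0, $1:0, $2:0, $3:5}
[8] xori  $0, $3, 3  →  {$0:0, $1:0, $2:0, $3:5}
[9] and  $3, $1, $0  →  {$0:0, $1:0, $2:0, $3:0}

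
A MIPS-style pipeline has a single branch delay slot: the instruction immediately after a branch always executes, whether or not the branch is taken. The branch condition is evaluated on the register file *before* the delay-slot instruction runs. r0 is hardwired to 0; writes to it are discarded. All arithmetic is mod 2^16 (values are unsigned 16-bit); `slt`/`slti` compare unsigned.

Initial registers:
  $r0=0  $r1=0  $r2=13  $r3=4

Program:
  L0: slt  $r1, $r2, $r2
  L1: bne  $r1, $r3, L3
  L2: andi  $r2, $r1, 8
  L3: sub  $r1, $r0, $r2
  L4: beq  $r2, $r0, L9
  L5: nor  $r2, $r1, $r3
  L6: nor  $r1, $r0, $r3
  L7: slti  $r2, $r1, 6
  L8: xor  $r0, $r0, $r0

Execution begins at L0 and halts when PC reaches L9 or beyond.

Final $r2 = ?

65531

  step pc=0: slt  $r1, $r2, $r2  regs=(0,0,13,4)
  step pc=1: bne  $r1, $r3, L3  cond=T  regs=(0,0,13,4)
  step pc=2: andi  $r2, $r1, 8  regs=(0,0,0,4)
  step pc=3: sub  $r1, $r0, $r2  regs=(0,0,0,4)
  step pc=4: beq  $r2, $r0, L9  cond=T  regs=(0,0,0,4)
  step pc=5: nor  $r2, $r1, $r3  regs=(0,0,65531,4)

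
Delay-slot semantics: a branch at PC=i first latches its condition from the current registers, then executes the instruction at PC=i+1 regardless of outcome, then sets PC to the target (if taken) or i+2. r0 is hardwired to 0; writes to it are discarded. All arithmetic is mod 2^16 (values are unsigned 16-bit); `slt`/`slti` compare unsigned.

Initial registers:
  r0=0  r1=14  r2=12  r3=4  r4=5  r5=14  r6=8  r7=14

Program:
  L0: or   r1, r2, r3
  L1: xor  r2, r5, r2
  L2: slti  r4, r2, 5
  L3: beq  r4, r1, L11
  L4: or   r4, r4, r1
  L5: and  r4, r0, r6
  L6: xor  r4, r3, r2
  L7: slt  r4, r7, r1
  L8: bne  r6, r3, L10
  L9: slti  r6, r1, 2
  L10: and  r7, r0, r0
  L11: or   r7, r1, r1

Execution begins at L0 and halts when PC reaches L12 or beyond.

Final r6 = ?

0

  step pc=0: or   r1, r2, r3  regs=(0,12,12,4,5,14,8,14)
  step pc=1: xor  r2, r5, r2  regs=(0,12,2,4,5,14,8,14)
  step pc=2: slti  r4, r2, 5  regs=(0,12,2,4,1,14,8,14)
  step pc=3: beq  r4, r1, L11  cond=F  regs=(0,12,2,4,1,14,8,14)
  step pc=4: or   r4, r4, r1  regs=(0,12,2,4,13,14,8,14)
  step pc=5: and  r4, r0, r6  regs=(0,12,2,4,0,14,8,14)
  step pc=6: xor  r4, r3, r2  regs=(0,12,2,4,6,14,8,14)
  step pc=7: slt  r4, r7, r1  regs=(0,12,2,4,0,14,8,14)
  step pc=8: bne  r6, r3, L10  cond=T  regs=(0,12,2,4,0,14,8,14)
  step pc=9: slti  r6, r1, 2  regs=(0,12,2,4,0,14,0,14)
  step pc=10: and  r7, r0, r0  regs=(0,12,2,4,0,14,0,0)
  step pc=11: or   r7, r1, r1  regs=(0,12,2,4,0,14,0,12)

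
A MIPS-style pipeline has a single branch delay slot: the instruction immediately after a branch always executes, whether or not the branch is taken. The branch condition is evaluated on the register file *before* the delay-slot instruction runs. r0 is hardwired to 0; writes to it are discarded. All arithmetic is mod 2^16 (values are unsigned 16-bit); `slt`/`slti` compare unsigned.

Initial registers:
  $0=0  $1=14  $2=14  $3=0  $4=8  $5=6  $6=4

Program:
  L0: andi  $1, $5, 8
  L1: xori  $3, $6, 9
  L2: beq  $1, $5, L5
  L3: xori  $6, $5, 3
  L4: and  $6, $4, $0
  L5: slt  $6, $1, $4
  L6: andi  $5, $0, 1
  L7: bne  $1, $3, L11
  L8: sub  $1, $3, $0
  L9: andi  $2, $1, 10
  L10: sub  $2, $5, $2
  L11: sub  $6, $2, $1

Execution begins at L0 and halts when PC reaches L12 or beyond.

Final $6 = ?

1

PC=0  andi  $1, $5, 8        | $0=0 $1=0 $2=14 $3=0 $4=8 $5=6 $6=4
PC=1  xori  $3, $6, 9        | $0=0 $1=0 $2=14 $3=13 $4=8 $5=6 $6=4
PC=2  beq  $1, $5, L5        | $0=0 $1=0 $2=14 $3=13 $4=8 $5=6 $6=4  [not taken]
PC=3  xori  $6, $5, 3        | $0=0 $1=0 $2=14 $3=13 $4=8 $5=6 $6=5
PC=4  and  $6, $4, $0        | $0=0 $1=0 $2=14 $3=13 $4=8 $5=6 $6=0
PC=5  slt  $6, $1, $4        | $0=0 $1=0 $2=14 $3=13 $4=8 $5=6 $6=1
PC=6  andi  $5, $0, 1        | $0=0 $1=0 $2=14 $3=13 $4=8 $5=0 $6=1
PC=7  bne  $1, $3, L11       | $0=0 $1=0 $2=14 $3=13 $4=8 $5=0 $6=1  [TAKEN]
PC=8  sub  $1, $3, $0        | $0=0 $1=13 $2=14 $3=13 $4=8 $5=0 $6=1
PC=11 sub  $6, $2, $1        | $0=0 $1=13 $2=14 $3=13 $4=8 $5=0 $6=1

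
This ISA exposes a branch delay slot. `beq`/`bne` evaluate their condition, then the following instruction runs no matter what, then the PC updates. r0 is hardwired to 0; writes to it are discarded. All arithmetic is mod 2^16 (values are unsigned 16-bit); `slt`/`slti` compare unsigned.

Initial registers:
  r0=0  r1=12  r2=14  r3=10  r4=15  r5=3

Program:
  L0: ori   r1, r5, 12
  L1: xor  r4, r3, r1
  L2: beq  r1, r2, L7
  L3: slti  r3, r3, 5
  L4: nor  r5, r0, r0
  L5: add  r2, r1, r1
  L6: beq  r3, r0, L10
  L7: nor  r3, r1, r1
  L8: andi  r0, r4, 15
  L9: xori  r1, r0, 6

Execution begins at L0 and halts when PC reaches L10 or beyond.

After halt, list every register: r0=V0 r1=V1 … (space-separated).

r0=0 r1=15 r2=30 r3=65520 r4=5 r5=65535

  step pc=0: ori   r1, r5, 12  regs=(0,15,14,10,15,3)
  step pc=1: xor  r4, r3, r1  regs=(0,15,14,10,5,3)
  step pc=2: beq  r1, r2, L7  cond=F  regs=(0,15,14,10,5,3)
  step pc=3: slti  r3, r3, 5  regs=(0,15,14,0,5,3)
  step pc=4: nor  r5, r0, r0  regs=(0,15,14,0,5,65535)
  step pc=5: add  r2, r1, r1  regs=(0,15,30,0,5,65535)
  step pc=6: beq  r3, r0, L10  cond=T  regs=(0,15,30,0,5,65535)
  step pc=7: nor  r3, r1, r1  regs=(0,15,30,65520,5,65535)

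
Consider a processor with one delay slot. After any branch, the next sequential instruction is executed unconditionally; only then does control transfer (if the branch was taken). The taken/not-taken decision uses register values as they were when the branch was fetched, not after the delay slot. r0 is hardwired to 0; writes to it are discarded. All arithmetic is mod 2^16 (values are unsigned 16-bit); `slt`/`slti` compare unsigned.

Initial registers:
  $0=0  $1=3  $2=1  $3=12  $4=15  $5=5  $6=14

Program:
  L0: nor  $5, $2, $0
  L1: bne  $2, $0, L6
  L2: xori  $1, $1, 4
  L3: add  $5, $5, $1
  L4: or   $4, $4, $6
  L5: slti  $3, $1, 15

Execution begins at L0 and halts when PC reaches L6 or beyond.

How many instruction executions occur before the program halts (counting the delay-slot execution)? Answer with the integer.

  step pc=0: nor  $5, $2, $0  regs=(0,3,1,12,15,65534,14)
  step pc=1: bne  $2, $0, L6  cond=T  regs=(0,3,1,12,15,65534,14)
  step pc=2: xori  $1, $1, 4  regs=(0,7,1,12,15,65534,14)

3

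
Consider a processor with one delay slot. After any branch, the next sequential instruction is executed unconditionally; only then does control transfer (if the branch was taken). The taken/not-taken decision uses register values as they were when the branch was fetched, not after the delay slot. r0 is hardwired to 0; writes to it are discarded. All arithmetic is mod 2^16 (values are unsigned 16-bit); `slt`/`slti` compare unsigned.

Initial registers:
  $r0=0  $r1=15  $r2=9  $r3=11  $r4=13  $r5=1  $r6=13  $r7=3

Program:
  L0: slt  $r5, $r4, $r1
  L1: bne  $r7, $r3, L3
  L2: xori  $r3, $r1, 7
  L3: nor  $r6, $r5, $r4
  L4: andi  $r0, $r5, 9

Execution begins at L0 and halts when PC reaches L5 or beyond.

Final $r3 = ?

[0] slt  $r5, $r4, $r1  →  {$r0:0, $r1:15, $r2:9, $r3:11, $r4:13, $r5:1, $r6:13, $r7:3}
[1] bne  $r7, $r3, L3  →  {$r0:0, $r1:15, $r2:9, $r3:11, $r4:13, $r5:1, $r6:13, $r7:3}  ⟨branch taken⟩
[2] xori  $r3, $r1, 7  →  {$r0:0, $r1:15, $r2:9, $r3:8, $r4:13, $r5:1, $r6:13, $r7:3}
[3] nor  $r6, $r5, $r4  →  {$r0:0, $r1:15, $r2:9, $r3:8, $r4:13, $r5:1, $r6:65522, $r7:3}
[4] andi  $r0, $r5, 9  →  {$r0:0, $r1:15, $r2:9, $r3:8, $r4:13, $r5:1, $r6:65522, $r7:3}

8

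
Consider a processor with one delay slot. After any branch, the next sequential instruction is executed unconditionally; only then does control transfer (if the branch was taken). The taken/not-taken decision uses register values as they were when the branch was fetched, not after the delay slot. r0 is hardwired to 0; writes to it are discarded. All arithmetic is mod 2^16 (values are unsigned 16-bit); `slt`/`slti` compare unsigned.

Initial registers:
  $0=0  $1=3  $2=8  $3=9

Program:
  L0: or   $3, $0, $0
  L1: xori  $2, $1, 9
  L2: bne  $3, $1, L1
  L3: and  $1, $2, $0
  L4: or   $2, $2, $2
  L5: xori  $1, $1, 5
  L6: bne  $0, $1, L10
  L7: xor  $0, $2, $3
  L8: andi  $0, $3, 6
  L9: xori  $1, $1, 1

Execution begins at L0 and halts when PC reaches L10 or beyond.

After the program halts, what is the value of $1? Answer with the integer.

5

  step pc=0: or   $3, $0, $0  regs=(0,3,8,0)
  step pc=1: xori  $2, $1, 9  regs=(0,3,10,0)
  step pc=2: bne  $3, $1, L1  cond=T  regs=(0,3,10,0)
  step pc=3: and  $1, $2, $0  regs=(0,0,10,0)
  step pc=1: xori  $2, $1, 9  regs=(0,0,9,0)
  step pc=2: bne  $3, $1, L1  cond=F  regs=(0,0,9,0)
  step pc=3: and  $1, $2, $0  regs=(0,0,9,0)
  step pc=4: or   $2, $2, $2  regs=(0,0,9,0)
  step pc=5: xori  $1, $1, 5  regs=(0,5,9,0)
  step pc=6: bne  $0, $1, L10  cond=T  regs=(0,5,9,0)
  step pc=7: xor  $0, $2, $3  regs=(0,5,9,0)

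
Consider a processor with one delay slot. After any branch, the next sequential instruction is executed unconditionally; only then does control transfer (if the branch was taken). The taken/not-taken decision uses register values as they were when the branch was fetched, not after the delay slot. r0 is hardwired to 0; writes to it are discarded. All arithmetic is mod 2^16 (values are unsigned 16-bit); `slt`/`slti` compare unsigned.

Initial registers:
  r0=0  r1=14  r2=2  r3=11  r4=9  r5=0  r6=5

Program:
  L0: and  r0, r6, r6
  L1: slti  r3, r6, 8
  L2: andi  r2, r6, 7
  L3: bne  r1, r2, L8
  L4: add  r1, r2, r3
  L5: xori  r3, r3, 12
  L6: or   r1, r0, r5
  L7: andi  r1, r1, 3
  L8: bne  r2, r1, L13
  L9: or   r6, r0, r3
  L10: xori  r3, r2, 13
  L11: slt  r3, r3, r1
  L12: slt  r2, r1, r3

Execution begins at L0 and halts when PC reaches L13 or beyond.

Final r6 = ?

1

#0 and  r0, r6, r6 ; 0/14/2/11/9/0/5
#1 slti  r3, r6, 8 ; 0/14/2/1/9/0/5
#2 andi  r2, r6, 7 ; 0/14/5/1/9/0/5
#3 bne  r1, r2, L8 ; 0/14/5/1/9/0/5 ; →target
#4 add  r1, r2, r3 ; 0/6/5/1/9/0/5
#8 bne  r2, r1, L13 ; 0/6/5/1/9/0/5 ; →target
#9 or   r6, r0, r3 ; 0/6/5/1/9/0/1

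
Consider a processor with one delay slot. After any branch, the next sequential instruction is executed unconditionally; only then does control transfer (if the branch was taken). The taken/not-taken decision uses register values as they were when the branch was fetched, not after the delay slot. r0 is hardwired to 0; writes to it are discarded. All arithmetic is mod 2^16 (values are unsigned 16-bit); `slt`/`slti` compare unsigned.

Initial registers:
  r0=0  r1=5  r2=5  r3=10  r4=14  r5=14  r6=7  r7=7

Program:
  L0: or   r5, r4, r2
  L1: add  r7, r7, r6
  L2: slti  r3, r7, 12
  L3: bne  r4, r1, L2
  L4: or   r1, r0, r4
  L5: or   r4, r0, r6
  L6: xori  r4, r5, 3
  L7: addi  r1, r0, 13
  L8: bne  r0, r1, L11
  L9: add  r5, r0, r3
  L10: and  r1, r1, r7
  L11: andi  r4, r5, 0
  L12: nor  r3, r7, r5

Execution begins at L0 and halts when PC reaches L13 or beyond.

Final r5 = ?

PC=0  or   r5, r4, r2        | r0=0 r1=5 r2=5 r3=10 r4=14 r5=15 r6=7 r7=7
PC=1  add  r7, r7, r6        | r0=0 r1=5 r2=5 r3=10 r4=14 r5=15 r6=7 r7=14
PC=2  slti  r3, r7, 12       | r0=0 r1=5 r2=5 r3=0 r4=14 r5=15 r6=7 r7=14
PC=3  bne  r4, r1, L2        | r0=0 r1=5 r2=5 r3=0 r4=14 r5=15 r6=7 r7=14  [TAKEN]
PC=4  or   r1, r0, r4        | r0=0 r1=14 r2=5 r3=0 r4=14 r5=15 r6=7 r7=14
PC=2  slti  r3, r7, 12       | r0=0 r1=14 r2=5 r3=0 r4=14 r5=15 r6=7 r7=14
PC=3  bne  r4, r1, L2        | r0=0 r1=14 r2=5 r3=0 r4=14 r5=15 r6=7 r7=14  [not taken]
PC=4  or   r1, r0, r4        | r0=0 r1=14 r2=5 r3=0 r4=14 r5=15 r6=7 r7=14
PC=5  or   r4, r0, r6        | r0=0 r1=14 r2=5 r3=0 r4=7 r5=15 r6=7 r7=14
PC=6  xori  r4, r5, 3        | r0=0 r1=14 r2=5 r3=0 r4=12 r5=15 r6=7 r7=14
PC=7  addi  r1, r0, 13       | r0=0 r1=13 r2=5 r3=0 r4=12 r5=15 r6=7 r7=14
PC=8  bne  r0, r1, L11       | r0=0 r1=13 r2=5 r3=0 r4=12 r5=15 r6=7 r7=14  [TAKEN]
PC=9  add  r5, r0, r3        | r0=0 r1=13 r2=5 r3=0 r4=12 r5=0 r6=7 r7=14
PC=11 andi  r4, r5, 0        | r0=0 r1=13 r2=5 r3=0 r4=0 r5=0 r6=7 r7=14
PC=12 nor  r3, r7, r5        | r0=0 r1=13 r2=5 r3=65521 r4=0 r5=0 r6=7 r7=14

0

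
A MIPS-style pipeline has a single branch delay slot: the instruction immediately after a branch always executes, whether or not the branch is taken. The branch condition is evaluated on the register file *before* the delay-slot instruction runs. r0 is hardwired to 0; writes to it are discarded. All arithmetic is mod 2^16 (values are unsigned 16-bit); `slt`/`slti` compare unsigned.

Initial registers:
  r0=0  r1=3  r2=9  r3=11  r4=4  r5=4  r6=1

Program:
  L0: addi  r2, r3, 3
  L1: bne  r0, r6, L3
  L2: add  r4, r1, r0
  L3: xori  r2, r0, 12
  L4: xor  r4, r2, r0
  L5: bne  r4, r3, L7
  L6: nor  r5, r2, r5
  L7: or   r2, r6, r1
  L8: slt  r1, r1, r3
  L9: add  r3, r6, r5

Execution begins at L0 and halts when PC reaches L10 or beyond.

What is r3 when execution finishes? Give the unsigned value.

#0 addi  r2, r3, 3 ; 0/3/14/11/4/4/1
#1 bne  r0, r6, L3 ; 0/3/14/11/4/4/1 ; →target
#2 add  r4, r1, r0 ; 0/3/14/11/3/4/1
#3 xori  r2, r0, 12 ; 0/3/12/11/3/4/1
#4 xor  r4, r2, r0 ; 0/3/12/11/12/4/1
#5 bne  r4, r3, L7 ; 0/3/12/11/12/4/1 ; →target
#6 nor  r5, r2, r5 ; 0/3/12/11/12/65523/1
#7 or   r2, r6, r1 ; 0/3/3/11/12/65523/1
#8 slt  r1, r1, r3 ; 0/1/3/11/12/65523/1
#9 add  r3, r6, r5 ; 0/1/3/65524/12/65523/1

65524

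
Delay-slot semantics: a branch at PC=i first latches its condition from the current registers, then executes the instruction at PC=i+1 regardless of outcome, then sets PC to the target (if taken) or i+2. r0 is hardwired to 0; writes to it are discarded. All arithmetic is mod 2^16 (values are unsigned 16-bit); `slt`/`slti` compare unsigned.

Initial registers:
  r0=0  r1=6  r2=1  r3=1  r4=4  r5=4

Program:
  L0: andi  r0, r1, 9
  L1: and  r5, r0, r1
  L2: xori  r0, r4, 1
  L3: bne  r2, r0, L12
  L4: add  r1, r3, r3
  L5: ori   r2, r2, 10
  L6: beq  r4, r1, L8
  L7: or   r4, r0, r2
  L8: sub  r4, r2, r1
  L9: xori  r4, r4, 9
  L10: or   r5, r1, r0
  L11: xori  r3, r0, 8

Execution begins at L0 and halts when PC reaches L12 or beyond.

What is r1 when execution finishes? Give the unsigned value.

2

PC=0  andi  r0, r1, 9        | r0=0 r1=6 r2=1 r3=1 r4=4 r5=4
PC=1  and  r5, r0, r1        | r0=0 r1=6 r2=1 r3=1 r4=4 r5=0
PC=2  xori  r0, r4, 1        | r0=0 r1=6 r2=1 r3=1 r4=4 r5=0
PC=3  bne  r2, r0, L12       | r0=0 r1=6 r2=1 r3=1 r4=4 r5=0  [TAKEN]
PC=4  add  r1, r3, r3        | r0=0 r1=2 r2=1 r3=1 r4=4 r5=0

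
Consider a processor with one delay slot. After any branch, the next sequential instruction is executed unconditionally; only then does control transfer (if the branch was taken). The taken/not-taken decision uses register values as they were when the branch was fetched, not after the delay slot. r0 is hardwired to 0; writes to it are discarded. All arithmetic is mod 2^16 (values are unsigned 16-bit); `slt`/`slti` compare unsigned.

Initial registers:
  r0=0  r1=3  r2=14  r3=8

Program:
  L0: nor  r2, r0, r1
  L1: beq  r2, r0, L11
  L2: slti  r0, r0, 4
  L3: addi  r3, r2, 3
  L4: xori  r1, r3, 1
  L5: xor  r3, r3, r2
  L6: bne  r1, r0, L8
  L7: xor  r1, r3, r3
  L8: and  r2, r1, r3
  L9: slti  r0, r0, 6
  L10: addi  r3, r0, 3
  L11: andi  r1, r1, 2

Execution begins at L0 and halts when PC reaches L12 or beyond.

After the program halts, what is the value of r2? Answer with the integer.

0

PC=0  nor  r2, r0, r1        | r0=0 r1=3 r2=65532 r3=8
PC=1  beq  r2, r0, L11       | r0=0 r1=3 r2=65532 r3=8  [not taken]
PC=2  slti  r0, r0, 4        | r0=0 r1=3 r2=65532 r3=8
PC=3  addi  r3, r2, 3        | r0=0 r1=3 r2=65532 r3=65535
PC=4  xori  r1, r3, 1        | r0=0 r1=65534 r2=65532 r3=65535
PC=5  xor  r3, r3, r2        | r0=0 r1=65534 r2=65532 r3=3
PC=6  bne  r1, r0, L8        | r0=0 r1=65534 r2=65532 r3=3  [TAKEN]
PC=7  xor  r1, r3, r3        | r0=0 r1=0 r2=65532 r3=3
PC=8  and  r2, r1, r3        | r0=0 r1=0 r2=0 r3=3
PC=9  slti  r0, r0, 6        | r0=0 r1=0 r2=0 r3=3
PC=10 addi  r3, r0, 3        | r0=0 r1=0 r2=0 r3=3
PC=11 andi  r1, r1, 2        | r0=0 r1=0 r2=0 r3=3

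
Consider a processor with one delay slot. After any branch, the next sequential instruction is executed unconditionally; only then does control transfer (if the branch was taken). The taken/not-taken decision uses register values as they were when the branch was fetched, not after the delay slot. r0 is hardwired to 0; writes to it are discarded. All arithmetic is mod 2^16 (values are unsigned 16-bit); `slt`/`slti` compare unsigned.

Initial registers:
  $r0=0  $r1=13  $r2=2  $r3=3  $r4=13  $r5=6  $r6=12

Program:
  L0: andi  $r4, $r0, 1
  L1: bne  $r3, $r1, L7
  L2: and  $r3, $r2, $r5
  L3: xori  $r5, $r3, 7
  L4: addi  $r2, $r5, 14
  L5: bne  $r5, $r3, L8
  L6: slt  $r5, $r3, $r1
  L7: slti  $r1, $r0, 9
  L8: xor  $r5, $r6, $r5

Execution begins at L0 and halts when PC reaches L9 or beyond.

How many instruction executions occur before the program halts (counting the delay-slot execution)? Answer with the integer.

5

PC=0  andi  $r4, $r0, 1      | $r0=0 $r1=13 $r2=2 $r3=3 $r4=0 $r5=6 $r6=12
PC=1  bne  $r3, $r1, L7      | $r0=0 $r1=13 $r2=2 $r3=3 $r4=0 $r5=6 $r6=12  [TAKEN]
PC=2  and  $r3, $r2, $r5     | $r0=0 $r1=13 $r2=2 $r3=2 $r4=0 $r5=6 $r6=12
PC=7  slti  $r1, $r0, 9      | $r0=0 $r1=1 $r2=2 $r3=2 $r4=0 $r5=6 $r6=12
PC=8  xor  $r5, $r6, $r5     | $r0=0 $r1=1 $r2=2 $r3=2 $r4=0 $r5=10 $r6=12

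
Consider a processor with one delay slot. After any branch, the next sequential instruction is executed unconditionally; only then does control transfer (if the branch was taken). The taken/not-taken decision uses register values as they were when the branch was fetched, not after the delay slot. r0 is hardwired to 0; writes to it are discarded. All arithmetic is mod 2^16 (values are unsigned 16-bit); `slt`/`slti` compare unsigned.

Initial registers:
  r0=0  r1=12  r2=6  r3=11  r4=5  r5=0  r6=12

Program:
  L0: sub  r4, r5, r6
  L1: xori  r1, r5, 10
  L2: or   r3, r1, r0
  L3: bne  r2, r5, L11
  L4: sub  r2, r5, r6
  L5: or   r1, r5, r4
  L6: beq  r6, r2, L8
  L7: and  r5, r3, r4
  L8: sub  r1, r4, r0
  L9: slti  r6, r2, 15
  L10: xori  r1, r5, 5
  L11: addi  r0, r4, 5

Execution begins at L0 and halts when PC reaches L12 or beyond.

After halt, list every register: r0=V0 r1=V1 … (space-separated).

r0=0 r1=10 r2=65524 r3=10 r4=65524 r5=0 r6=12

[0] sub  r4, r5, r6  →  {r0:0, r1:12, r2:6, r3:11, r4:65524, r5:0, r6:12}
[1] xori  r1, r5, 10  →  {r0:0, r1:10, r2:6, r3:11, r4:65524, r5:0, r6:12}
[2] or   r3, r1, r0  →  {r0:0, r1:10, r2:6, r3:10, r4:65524, r5:0, r6:12}
[3] bne  r2, r5, L11  →  {r0:0, r1:10, r2:6, r3:10, r4:65524, r5:0, r6:12}  ⟨branch taken⟩
[4] sub  r2, r5, r6  →  {r0:0, r1:10, r2:65524, r3:10, r4:65524, r5:0, r6:12}
[11] addi  r0, r4, 5  →  {r0:0, r1:10, r2:65524, r3:10, r4:65524, r5:0, r6:12}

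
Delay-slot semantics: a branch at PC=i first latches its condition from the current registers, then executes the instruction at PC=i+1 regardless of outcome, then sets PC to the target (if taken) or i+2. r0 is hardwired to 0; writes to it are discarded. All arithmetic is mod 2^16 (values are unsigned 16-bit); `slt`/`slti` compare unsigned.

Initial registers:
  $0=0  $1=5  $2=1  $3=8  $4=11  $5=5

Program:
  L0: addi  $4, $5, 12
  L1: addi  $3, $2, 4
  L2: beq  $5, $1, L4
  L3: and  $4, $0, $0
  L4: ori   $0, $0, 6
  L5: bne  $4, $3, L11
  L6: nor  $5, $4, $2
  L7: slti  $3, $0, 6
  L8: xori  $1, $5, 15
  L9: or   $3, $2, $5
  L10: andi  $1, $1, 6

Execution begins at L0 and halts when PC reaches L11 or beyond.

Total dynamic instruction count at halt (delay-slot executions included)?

7

[0] addi  $4, $5, 12  →  {$0:0, $1:5, $2:1, $3:8, $4:17, $5:5}
[1] addi  $3, $2, 4  →  {$0:0, $1:5, $2:1, $3:5, $4:17, $5:5}
[2] beq  $5, $1, L4  →  {$0:0, $1:5, $2:1, $3:5, $4:17, $5:5}  ⟨branch taken⟩
[3] and  $4, $0, $0  →  {$0:0, $1:5, $2:1, $3:5, $4:0, $5:5}
[4] ori   $0, $0, 6  →  {$0:0, $1:5, $2:1, $3:5, $4:0, $5:5}
[5] bne  $4, $3, L11  →  {$0:0, $1:5, $2:1, $3:5, $4:0, $5:5}  ⟨branch taken⟩
[6] nor  $5, $4, $2  →  {$0:0, $1:5, $2:1, $3:5, $4:0, $5:65534}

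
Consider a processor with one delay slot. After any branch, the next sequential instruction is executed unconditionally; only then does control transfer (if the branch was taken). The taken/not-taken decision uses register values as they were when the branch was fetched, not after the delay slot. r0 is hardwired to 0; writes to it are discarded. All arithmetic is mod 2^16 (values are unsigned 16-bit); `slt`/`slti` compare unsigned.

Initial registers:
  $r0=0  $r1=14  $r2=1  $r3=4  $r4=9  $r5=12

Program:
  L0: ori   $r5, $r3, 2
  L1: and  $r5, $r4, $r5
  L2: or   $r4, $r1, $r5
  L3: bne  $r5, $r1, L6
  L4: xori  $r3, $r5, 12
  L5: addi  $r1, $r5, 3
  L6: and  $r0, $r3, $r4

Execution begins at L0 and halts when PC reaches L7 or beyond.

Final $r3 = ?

[0] ori   $r5, $r3, 2  →  {$r0:0, $r1:14, $r2:1, $r3:4, $r4:9, $r5:6}
[1] and  $r5, $r4, $r5  →  {$r0:0, $r1:14, $r2:1, $r3:4, $r4:9, $r5:0}
[2] or   $r4, $r1, $r5  →  {$r0:0, $r1:14, $r2:1, $r3:4, $r4:14, $r5:0}
[3] bne  $r5, $r1, L6  →  {$r0:0, $r1:14, $r2:1, $r3:4, $r4:14, $r5:0}  ⟨branch taken⟩
[4] xori  $r3, $r5, 12  →  {$r0:0, $r1:14, $r2:1, $r3:12, $r4:14, $r5:0}
[6] and  $r0, $r3, $r4  →  {$r0:0, $r1:14, $r2:1, $r3:12, $r4:14, $r5:0}

12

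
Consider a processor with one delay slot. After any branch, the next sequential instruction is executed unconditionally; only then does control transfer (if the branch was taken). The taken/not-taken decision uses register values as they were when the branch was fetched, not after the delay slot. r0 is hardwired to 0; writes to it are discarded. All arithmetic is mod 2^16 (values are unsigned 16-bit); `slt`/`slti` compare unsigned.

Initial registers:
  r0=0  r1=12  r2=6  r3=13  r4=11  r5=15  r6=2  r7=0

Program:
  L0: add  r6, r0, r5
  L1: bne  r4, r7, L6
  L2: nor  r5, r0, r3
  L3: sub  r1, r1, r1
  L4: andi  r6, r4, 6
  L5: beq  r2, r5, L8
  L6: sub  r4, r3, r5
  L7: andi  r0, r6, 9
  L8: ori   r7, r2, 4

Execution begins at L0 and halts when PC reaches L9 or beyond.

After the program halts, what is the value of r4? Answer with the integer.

27

#0 add  r6, r0, r5 ; 0/12/6/13/11/15/15/0
#1 bne  r4, r7, L6 ; 0/12/6/13/11/15/15/0 ; →target
#2 nor  r5, r0, r3 ; 0/12/6/13/11/65522/15/0
#6 sub  r4, r3, r5 ; 0/12/6/13/27/65522/15/0
#7 andi  r0, r6, 9 ; 0/12/6/13/27/65522/15/0
#8 ori   r7, r2, 4 ; 0/12/6/13/27/65522/15/6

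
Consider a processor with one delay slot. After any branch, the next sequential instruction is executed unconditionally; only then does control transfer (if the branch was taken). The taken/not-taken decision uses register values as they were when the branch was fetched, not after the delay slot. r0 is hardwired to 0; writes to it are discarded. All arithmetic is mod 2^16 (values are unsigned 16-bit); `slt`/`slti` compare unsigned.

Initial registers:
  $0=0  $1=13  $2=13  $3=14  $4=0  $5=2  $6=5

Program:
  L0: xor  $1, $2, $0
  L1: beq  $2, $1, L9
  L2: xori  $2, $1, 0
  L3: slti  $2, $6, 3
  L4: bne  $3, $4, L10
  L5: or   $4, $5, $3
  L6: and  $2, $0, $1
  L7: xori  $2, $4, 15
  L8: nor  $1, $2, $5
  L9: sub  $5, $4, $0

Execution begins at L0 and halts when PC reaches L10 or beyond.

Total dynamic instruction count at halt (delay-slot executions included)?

4

[0] xor  $1, $2, $0  →  {$0:0, $1:13, $2:13, $3:14, $4:0, $5:2, $6:5}
[1] beq  $2, $1, L9  →  {$0:0, $1:13, $2:13, $3:14, $4:0, $5:2, $6:5}  ⟨branch taken⟩
[2] xori  $2, $1, 0  →  {$0:0, $1:13, $2:13, $3:14, $4:0, $5:2, $6:5}
[9] sub  $5, $4, $0  →  {$0:0, $1:13, $2:13, $3:14, $4:0, $5:0, $6:5}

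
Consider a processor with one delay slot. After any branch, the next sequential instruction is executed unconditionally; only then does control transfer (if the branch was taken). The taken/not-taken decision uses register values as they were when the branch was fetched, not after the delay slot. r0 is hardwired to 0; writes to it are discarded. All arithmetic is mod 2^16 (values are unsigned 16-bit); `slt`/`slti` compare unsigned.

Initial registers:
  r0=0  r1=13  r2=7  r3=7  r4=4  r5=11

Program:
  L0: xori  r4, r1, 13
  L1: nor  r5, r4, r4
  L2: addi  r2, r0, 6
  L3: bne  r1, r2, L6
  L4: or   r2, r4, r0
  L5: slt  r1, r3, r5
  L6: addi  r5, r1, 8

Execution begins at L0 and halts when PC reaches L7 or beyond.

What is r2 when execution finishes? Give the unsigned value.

0

#0 xori  r4, r1, 13 ; 0/13/7/7/0/11
#1 nor  r5, r4, r4 ; 0/13/7/7/0/65535
#2 addi  r2, r0, 6 ; 0/13/6/7/0/65535
#3 bne  r1, r2, L6 ; 0/13/6/7/0/65535 ; →target
#4 or   r2, r4, r0 ; 0/13/0/7/0/65535
#6 addi  r5, r1, 8 ; 0/13/0/7/0/21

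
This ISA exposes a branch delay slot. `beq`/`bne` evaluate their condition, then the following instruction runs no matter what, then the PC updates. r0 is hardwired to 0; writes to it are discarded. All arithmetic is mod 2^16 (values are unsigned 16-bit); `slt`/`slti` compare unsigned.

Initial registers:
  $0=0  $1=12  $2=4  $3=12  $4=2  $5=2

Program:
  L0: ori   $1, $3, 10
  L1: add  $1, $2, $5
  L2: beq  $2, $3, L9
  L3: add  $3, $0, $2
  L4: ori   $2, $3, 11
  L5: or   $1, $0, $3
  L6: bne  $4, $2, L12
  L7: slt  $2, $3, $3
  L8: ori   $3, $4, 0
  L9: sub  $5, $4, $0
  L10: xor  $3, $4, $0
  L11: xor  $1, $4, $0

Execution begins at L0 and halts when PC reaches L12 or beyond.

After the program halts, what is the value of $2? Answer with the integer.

#0 ori   $1, $3, 10 ; 0/14/4/12/2/2
#1 add  $1, $2, $5 ; 0/6/4/12/2/2
#2 beq  $2, $3, L9 ; 0/6/4/12/2/2 ; →fallthru
#3 add  $3, $0, $2 ; 0/6/4/4/2/2
#4 ori   $2, $3, 11 ; 0/6/15/4/2/2
#5 or   $1, $0, $3 ; 0/4/15/4/2/2
#6 bne  $4, $2, L12 ; 0/4/15/4/2/2 ; →target
#7 slt  $2, $3, $3 ; 0/4/0/4/2/2

0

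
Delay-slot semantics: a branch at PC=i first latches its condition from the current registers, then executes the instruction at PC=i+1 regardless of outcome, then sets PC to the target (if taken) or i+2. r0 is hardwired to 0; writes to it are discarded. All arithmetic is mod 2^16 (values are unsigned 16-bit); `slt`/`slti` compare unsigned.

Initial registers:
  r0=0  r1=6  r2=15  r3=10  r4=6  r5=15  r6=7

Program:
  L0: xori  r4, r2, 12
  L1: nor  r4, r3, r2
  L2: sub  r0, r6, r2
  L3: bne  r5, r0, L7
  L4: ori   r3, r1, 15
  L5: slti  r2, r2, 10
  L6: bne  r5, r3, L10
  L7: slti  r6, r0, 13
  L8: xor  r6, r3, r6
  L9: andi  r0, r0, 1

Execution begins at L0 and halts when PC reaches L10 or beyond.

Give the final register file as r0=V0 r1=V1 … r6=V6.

#0 xori  r4, r2, 12 ; 0/6/15/10/3/15/7
#1 nor  r4, r3, r2 ; 0/6/15/10/65520/15/7
#2 sub  r0, r6, r2 ; 0/6/15/10/65520/15/7
#3 bne  r5, r0, L7 ; 0/6/15/10/65520/15/7 ; →target
#4 ori   r3, r1, 15 ; 0/6/15/15/65520/15/7
#7 slti  r6, r0, 13 ; 0/6/15/15/65520/15/1
#8 xor  r6, r3, r6 ; 0/6/15/15/65520/15/14
#9 andi  r0, r0, 1 ; 0/6/15/15/65520/15/14

r0=0 r1=6 r2=15 r3=15 r4=65520 r5=15 r6=14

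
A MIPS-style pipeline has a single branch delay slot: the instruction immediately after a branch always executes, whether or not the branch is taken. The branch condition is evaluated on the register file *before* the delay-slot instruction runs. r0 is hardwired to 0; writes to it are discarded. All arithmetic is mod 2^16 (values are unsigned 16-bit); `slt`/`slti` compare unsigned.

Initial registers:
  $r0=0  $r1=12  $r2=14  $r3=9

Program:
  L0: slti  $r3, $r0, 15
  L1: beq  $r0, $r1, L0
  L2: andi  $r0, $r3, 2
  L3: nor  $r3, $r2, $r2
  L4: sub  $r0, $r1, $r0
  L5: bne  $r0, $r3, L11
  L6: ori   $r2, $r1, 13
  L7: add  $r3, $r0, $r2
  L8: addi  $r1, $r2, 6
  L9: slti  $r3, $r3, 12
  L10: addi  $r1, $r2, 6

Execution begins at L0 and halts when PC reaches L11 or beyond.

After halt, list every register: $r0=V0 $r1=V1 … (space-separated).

[0] slti  $r3, $r0, 15  →  {$r0:0, $r1:12, $r2:14, $r3:1}
[1] beq  $r0, $r1, L0  →  {$r0:0, $r1:12, $r2:14, $r3:1}  ⟨branch fallthrough⟩
[2] andi  $r0, $r3, 2  →  {$r0:0, $r1:12, $r2:14, $r3:1}
[3] nor  $r3, $r2, $r2  →  {$r0:0, $r1:12, $r2:14, $r3:65521}
[4] sub  $r0, $r1, $r0  →  {$r0:0, $r1:12, $r2:14, $r3:65521}
[5] bne  $r0, $r3, L11  →  {$r0:0, $r1:12, $r2:14, $r3:65521}  ⟨branch taken⟩
[6] ori   $r2, $r1, 13  →  {$r0:0, $r1:12, $r2:13, $r3:65521}

$r0=0 $r1=12 $r2=13 $r3=65521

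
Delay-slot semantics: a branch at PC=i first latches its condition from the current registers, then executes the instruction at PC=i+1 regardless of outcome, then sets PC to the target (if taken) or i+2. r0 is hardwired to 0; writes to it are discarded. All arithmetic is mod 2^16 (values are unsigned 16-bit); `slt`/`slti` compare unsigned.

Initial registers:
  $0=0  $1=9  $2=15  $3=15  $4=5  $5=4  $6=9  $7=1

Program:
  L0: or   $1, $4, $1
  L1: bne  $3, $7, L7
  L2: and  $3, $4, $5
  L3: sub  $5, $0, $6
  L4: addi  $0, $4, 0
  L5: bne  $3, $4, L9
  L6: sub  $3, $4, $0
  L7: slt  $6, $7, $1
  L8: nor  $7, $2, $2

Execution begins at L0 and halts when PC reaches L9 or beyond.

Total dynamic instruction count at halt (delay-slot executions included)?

5

[0] or   $1, $4, $1  →  {$0:0, $1:13, $2:15, $3:15, $4:5, $5:4, $6:9, $7:1}
[1] bne  $3, $7, L7  →  {$0:0, $1:13, $2:15, $3:15, $4:5, $5:4, $6:9, $7:1}  ⟨branch taken⟩
[2] and  $3, $4, $5  →  {$0:0, $1:13, $2:15, $3:4, $4:5, $5:4, $6:9, $7:1}
[7] slt  $6, $7, $1  →  {$0:0, $1:13, $2:15, $3:4, $4:5, $5:4, $6:1, $7:1}
[8] nor  $7, $2, $2  →  {$0:0, $1:13, $2:15, $3:4, $4:5, $5:4, $6:1, $7:65520}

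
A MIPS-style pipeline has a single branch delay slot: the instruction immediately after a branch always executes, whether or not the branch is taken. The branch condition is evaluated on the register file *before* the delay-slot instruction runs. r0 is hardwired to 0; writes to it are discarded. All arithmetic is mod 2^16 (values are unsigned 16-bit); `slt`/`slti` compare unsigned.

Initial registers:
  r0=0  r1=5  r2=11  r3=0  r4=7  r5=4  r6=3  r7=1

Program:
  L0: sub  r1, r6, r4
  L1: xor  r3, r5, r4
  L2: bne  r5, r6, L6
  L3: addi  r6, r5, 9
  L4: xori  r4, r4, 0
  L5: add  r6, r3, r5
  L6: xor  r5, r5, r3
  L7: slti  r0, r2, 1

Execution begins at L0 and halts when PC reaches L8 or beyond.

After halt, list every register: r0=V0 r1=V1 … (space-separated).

r0=0 r1=65532 r2=11 r3=3 r4=7 r5=7 r6=13 r7=1

#0 sub  r1, r6, r4 ; 0/65532/11/0/7/4/3/1
#1 xor  r3, r5, r4 ; 0/65532/11/3/7/4/3/1
#2 bne  r5, r6, L6 ; 0/65532/11/3/7/4/3/1 ; →target
#3 addi  r6, r5, 9 ; 0/65532/11/3/7/4/13/1
#6 xor  r5, r5, r3 ; 0/65532/11/3/7/7/13/1
#7 slti  r0, r2, 1 ; 0/65532/11/3/7/7/13/1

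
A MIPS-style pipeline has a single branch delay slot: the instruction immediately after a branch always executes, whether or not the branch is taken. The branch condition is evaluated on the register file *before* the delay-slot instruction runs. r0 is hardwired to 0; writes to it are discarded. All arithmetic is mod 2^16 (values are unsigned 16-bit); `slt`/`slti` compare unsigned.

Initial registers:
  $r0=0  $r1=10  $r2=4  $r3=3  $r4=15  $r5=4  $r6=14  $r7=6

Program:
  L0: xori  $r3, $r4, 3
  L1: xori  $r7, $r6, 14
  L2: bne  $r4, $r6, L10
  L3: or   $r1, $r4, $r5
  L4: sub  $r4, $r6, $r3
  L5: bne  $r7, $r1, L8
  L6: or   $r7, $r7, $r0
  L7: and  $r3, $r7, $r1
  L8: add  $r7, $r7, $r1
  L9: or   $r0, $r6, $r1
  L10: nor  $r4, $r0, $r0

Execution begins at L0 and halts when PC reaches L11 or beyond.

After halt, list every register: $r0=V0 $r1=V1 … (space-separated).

$r0=0 $r1=15 $r2=4 $r3=12 $r4=65535 $r5=4 $r6=14 $r7=0

PC=0  xori  $r3, $r4, 3      | $r0=0 $r1=10 $r2=4 $r3=12 $r4=15 $r5=4 $r6=14 $r7=6
PC=1  xori  $r7, $r6, 14     | $r0=0 $r1=10 $r2=4 $r3=12 $r4=15 $r5=4 $r6=14 $r7=0
PC=2  bne  $r4, $r6, L10     | $r0=0 $r1=10 $r2=4 $r3=12 $r4=15 $r5=4 $r6=14 $r7=0  [TAKEN]
PC=3  or   $r1, $r4, $r5     | $r0=0 $r1=15 $r2=4 $r3=12 $r4=15 $r5=4 $r6=14 $r7=0
PC=10 nor  $r4, $r0, $r0     | $r0=0 $r1=15 $r2=4 $r3=12 $r4=65535 $r5=4 $r6=14 $r7=0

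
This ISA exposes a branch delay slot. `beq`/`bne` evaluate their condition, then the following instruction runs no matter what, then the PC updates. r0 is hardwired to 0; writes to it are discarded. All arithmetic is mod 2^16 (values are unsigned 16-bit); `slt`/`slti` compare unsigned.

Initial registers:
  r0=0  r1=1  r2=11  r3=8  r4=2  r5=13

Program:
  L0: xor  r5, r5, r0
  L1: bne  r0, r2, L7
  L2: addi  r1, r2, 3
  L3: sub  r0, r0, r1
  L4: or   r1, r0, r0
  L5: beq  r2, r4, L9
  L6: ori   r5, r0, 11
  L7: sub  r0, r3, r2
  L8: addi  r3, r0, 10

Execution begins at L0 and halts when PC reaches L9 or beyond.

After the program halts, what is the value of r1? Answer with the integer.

14

[0] xor  r5, r5, r0  →  {r0:0, r1:1, r2:11, r3:8, r4:2, r5:13}
[1] bne  r0, r2, L7  →  {r0:0, r1:1, r2:11, r3:8, r4:2, r5:13}  ⟨branch taken⟩
[2] addi  r1, r2, 3  →  {r0:0, r1:14, r2:11, r3:8, r4:2, r5:13}
[7] sub  r0, r3, r2  →  {r0:0, r1:14, r2:11, r3:8, r4:2, r5:13}
[8] addi  r3, r0, 10  →  {r0:0, r1:14, r2:11, r3:10, r4:2, r5:13}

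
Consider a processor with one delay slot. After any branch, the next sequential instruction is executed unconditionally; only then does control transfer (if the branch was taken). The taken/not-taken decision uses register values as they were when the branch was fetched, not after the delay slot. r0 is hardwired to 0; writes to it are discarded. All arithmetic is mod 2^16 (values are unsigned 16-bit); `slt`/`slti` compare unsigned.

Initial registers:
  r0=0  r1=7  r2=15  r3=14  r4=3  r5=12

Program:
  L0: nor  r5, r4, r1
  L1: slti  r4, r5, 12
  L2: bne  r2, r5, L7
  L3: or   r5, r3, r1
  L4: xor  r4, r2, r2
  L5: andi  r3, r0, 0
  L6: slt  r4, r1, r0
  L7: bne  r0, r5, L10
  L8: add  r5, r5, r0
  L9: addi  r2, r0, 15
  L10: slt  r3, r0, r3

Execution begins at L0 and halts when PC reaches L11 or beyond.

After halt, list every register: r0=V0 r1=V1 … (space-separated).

  step pc=0: nor  r5, r4, r1  regs=(0,7,15,14,3,65528)
  step pc=1: slti  r4, r5, 12  regs=(0,7,15,14,0,65528)
  step pc=2: bne  r2, r5, L7  cond=T  regs=(0,7,15,14,0,65528)
  step pc=3: or   r5, r3, r1  regs=(0,7,15,14,0,15)
  step pc=7: bne  r0, r5, L10  cond=T  regs=(0,7,15,14,0,15)
  step pc=8: add  r5, r5, r0  regs=(0,7,15,14,0,15)
  step pc=10: slt  r3, r0, r3  regs=(0,7,15,1,0,15)

r0=0 r1=7 r2=15 r3=1 r4=0 r5=15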